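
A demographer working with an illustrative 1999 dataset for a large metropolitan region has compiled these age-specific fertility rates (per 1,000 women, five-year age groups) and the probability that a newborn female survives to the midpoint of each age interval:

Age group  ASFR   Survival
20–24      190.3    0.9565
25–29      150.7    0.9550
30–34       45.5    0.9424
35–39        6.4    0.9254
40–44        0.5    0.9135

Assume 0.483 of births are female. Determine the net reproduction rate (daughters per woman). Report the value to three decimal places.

Proportion female at birth = 0.483.
Each age group contributes 5 × ASFR × survival:
  20–24: 5 × 190.3/1000 × 0.9565 = 0.91011
  25–29: 5 × 150.7/1000 × 0.9550 = 0.71959
  30–34: 5 × 45.5/1000 × 0.9424 = 0.21440
  35–39: 5 × 6.4/1000 × 0.9254 = 0.02961
  40–44: 5 × 0.5/1000 × 0.9135 = 0.00228
Sum = 1.87599
NRR = 0.483 × 1.87599 = 0.90610

0.906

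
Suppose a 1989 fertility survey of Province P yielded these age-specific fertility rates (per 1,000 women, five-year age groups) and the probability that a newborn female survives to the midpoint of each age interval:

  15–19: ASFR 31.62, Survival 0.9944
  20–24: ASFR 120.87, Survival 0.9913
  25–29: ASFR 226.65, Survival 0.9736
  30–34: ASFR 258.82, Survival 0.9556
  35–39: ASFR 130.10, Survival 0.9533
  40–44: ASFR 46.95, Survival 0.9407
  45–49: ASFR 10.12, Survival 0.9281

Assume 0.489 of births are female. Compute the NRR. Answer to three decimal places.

Proportion female at birth = 0.489.
Weighting each age-specific rate by interval width and survival:
  15–19: 5 × 31.62/1000 × 0.9944 = 0.15721
  20–24: 5 × 120.87/1000 × 0.9913 = 0.59909
  25–29: 5 × 226.65/1000 × 0.9736 = 1.10333
  30–34: 5 × 258.82/1000 × 0.9556 = 1.23664
  35–39: 5 × 130.10/1000 × 0.9533 = 0.62012
  40–44: 5 × 46.95/1000 × 0.9407 = 0.22083
  45–49: 5 × 10.12/1000 × 0.9281 = 0.04696
Sum = 3.98418
NRR = 0.489 × 3.98418 = 1.94826
An NRR exceeding 1 indicates intrinsic growth under these rates.

1.948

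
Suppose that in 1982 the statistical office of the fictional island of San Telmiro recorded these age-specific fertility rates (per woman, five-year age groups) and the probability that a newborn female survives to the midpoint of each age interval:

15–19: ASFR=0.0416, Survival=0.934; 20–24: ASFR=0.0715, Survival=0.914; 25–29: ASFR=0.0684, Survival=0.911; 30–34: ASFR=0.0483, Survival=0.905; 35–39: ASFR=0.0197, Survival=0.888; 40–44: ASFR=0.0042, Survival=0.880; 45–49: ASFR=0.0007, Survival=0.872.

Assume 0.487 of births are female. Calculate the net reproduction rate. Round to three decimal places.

0.565

Proportion female at birth = 0.487.
Survival-weighted fertility by age (5·fₓ·Sₓ):
  15–19: 5 × 0.0416 × 0.934 = 0.19427
  20–24: 5 × 0.0715 × 0.914 = 0.32676
  25–29: 5 × 0.0684 × 0.911 = 0.31156
  30–34: 5 × 0.0483 × 0.905 = 0.21856
  35–39: 5 × 0.0197 × 0.888 = 0.08747
  40–44: 5 × 0.0042 × 0.880 = 0.01848
  45–49: 5 × 0.0007 × 0.872 = 0.00305
Sum = 1.16015
NRR = 0.487 × 1.16015 = 0.56499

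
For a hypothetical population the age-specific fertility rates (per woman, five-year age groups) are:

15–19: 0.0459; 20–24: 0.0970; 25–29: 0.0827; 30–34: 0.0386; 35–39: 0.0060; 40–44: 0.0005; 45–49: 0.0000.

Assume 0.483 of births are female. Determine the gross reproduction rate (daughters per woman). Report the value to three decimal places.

Proportion female at birth = 0.483.
Sum of ASFRs = 0.0459 + 0.0970 + 0.0827 + 0.0386 + 0.0060 + 0.0005 + 0.0000 = 0.2707
TFR = 5 × 0.2707 = 1.3535
GRR = 0.483 × 1.3535 = 0.65374

0.654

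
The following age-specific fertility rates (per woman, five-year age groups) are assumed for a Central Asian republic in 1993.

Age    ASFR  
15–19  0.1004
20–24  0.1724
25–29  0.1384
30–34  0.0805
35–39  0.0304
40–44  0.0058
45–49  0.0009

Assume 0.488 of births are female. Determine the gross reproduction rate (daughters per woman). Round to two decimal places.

1.29

Proportion female at birth = 0.488.
Sum of ASFRs = 0.1004 + 0.1724 + 0.1384 + 0.0805 + 0.0304 + 0.0058 + 0.0009 = 0.5288
TFR = 5 × 0.5288 = 2.644
GRR = 0.488 × 2.644 = 1.29027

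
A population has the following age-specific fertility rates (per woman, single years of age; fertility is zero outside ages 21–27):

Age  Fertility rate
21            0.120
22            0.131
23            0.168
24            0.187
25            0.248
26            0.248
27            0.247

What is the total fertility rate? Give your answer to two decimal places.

Sum of ASFRs = 0.120 + 0.131 + 0.168 + 0.187 + 0.248 + 0.248 + 0.247 = 1.349
TFR = 1.349

1.35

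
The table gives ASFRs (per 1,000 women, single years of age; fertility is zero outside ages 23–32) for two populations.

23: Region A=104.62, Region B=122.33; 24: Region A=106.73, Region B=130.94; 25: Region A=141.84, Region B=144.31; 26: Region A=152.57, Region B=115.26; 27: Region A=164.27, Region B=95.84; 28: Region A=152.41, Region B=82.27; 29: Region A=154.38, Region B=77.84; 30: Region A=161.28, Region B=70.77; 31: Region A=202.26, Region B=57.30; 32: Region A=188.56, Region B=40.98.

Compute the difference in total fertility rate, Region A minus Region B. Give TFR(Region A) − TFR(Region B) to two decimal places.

Region A:
  Sum of ASFRs = 104.62 + 106.73 + 141.84 + 152.57 + 164.27 + 152.41 + 154.38 + 161.28 + 202.26 + 188.56 = 1528.92
  TFR = 1528.92 / 1000 = 1.52892
Region B:
  Sum of ASFRs = 122.33 + 130.94 + 144.31 + 115.26 + 95.84 + 82.27 + 77.84 + 70.77 + 57.30 + 40.98 = 937.84
  TFR = 937.84 / 1000 = 0.93784
Difference = 1.52892 − 0.93784 = 0.59108

0.59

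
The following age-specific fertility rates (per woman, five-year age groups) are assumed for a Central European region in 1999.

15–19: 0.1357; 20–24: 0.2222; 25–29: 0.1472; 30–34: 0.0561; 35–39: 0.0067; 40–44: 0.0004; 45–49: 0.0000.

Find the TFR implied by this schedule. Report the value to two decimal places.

Sum of ASFRs = 0.1357 + 0.2222 + 0.1472 + 0.0561 + 0.0067 + 0.0004 + 0.0000 = 0.5683
TFR = 5 × 0.5683 = 2.8415

2.84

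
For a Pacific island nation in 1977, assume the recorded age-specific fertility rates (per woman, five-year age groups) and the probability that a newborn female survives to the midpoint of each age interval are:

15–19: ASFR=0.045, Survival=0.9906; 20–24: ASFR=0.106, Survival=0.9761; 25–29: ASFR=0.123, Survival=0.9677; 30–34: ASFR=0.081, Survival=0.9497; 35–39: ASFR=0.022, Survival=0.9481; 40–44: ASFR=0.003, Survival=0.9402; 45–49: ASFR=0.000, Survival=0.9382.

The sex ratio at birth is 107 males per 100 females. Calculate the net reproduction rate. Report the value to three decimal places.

0.888

Proportion female at birth = 100 / (100 + 107) = 0.48309.
Weighting each age-specific rate by interval width and survival:
  15–19: 5 × 0.045 × 0.9906 = 0.22289
  20–24: 5 × 0.106 × 0.9761 = 0.51733
  25–29: 5 × 0.123 × 0.9677 = 0.59514
  30–34: 5 × 0.081 × 0.9497 = 0.38463
  35–39: 5 × 0.022 × 0.9481 = 0.10429
  40–44: 5 × 0.003 × 0.9402 = 0.01410
  45–49: 5 × 0.000 × 0.9382 = 0.00000
Sum = 1.83838
NRR = 0.48309 × 1.83838 = 0.88810
An NRR under 1 implies long-run decline under these rates.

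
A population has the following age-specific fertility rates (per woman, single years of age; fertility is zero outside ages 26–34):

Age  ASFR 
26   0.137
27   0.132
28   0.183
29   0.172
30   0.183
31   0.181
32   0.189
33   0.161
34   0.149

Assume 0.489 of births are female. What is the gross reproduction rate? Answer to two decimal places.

0.73

Proportion female at birth = 0.489.
Sum of ASFRs = 0.137 + 0.132 + 0.183 + 0.172 + 0.183 + 0.181 + 0.189 + 0.161 + 0.149 = 1.487
TFR = 1.487
GRR = 0.489 × 1.487 = 0.72714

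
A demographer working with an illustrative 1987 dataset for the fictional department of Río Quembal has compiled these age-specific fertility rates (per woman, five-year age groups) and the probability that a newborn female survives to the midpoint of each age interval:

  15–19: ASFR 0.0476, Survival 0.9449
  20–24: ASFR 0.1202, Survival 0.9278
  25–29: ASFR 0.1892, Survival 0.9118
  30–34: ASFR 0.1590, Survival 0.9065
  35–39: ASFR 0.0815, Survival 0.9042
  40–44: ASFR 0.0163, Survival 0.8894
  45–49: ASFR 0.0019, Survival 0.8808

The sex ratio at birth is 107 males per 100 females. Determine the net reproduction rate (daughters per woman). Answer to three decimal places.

Proportion female at birth = 100 / (100 + 107) = 0.48309.
Weighting each age-specific rate by interval width and survival:
  15–19: 5 × 0.0476 × 0.9449 = 0.22489
  20–24: 5 × 0.1202 × 0.9278 = 0.55761
  25–29: 5 × 0.1892 × 0.9118 = 0.86256
  30–34: 5 × 0.1590 × 0.9065 = 0.72067
  35–39: 5 × 0.0815 × 0.9042 = 0.36846
  40–44: 5 × 0.0163 × 0.8894 = 0.07249
  45–49: 5 × 0.0019 × 0.8808 = 0.00837
Sum = 2.81505
NRR = 0.48309 × 2.81505 = 1.35992

1.360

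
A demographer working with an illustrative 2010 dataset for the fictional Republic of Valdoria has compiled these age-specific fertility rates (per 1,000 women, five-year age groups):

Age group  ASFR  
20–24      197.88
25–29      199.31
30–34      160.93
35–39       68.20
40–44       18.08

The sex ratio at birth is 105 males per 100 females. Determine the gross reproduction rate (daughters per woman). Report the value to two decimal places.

Proportion female at birth = 100 / (100 + 105) = 0.48780.
Sum of ASFRs = 197.88 + 199.31 + 160.93 + 68.20 + 18.08 = 644.40
TFR = 5 × 644.40 / 1000 = 3.222
GRR = 0.48780 × 3.222 = 1.57169

1.57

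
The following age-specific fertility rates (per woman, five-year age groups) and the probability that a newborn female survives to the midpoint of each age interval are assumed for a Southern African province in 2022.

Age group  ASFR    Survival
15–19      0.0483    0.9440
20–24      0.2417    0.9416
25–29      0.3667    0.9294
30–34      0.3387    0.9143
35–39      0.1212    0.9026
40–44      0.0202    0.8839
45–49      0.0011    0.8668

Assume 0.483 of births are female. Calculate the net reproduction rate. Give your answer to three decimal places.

Proportion female at birth = 0.483.
Per-age-group product (5 × ASFR × survival probability):
  15–19: 5 × 0.0483 × 0.9440 = 0.22798
  20–24: 5 × 0.2417 × 0.9416 = 1.13792
  25–29: 5 × 0.3667 × 0.9294 = 1.70405
  30–34: 5 × 0.3387 × 0.9143 = 1.54837
  35–39: 5 × 0.1212 × 0.9026 = 0.54698
  40–44: 5 × 0.0202 × 0.8839 = 0.08927
  45–49: 5 × 0.0011 × 0.8668 = 0.00477
Sum = 5.25934
NRR = 0.483 × 5.25934 = 2.54026

2.540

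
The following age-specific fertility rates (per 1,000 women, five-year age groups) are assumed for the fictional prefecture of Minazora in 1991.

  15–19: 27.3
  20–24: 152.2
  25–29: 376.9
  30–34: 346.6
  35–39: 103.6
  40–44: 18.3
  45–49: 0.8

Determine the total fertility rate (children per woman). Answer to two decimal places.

5.13

Sum of ASFRs = 27.3 + 152.2 + 376.9 + 346.6 + 103.6 + 18.3 + 0.8 = 1025.7
TFR = 5 × 1025.7 / 1000 = 5.1285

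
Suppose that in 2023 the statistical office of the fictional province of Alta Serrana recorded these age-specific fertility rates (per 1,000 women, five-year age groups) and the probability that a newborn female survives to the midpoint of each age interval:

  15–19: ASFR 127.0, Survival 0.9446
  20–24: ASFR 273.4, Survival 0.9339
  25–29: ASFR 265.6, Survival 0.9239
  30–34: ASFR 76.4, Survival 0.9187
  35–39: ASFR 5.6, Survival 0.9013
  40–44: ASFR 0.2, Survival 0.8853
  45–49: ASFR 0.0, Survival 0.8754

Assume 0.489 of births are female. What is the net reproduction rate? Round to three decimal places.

1.702

Proportion female at birth = 0.489.
Weighting each age-specific rate by interval width and survival:
  15–19: 5 × 127.0/1000 × 0.9446 = 0.59982
  20–24: 5 × 273.4/1000 × 0.9339 = 1.27664
  25–29: 5 × 265.6/1000 × 0.9239 = 1.22694
  30–34: 5 × 76.4/1000 × 0.9187 = 0.35094
  35–39: 5 × 5.6/1000 × 0.9013 = 0.02524
  40–44: 5 × 0.2/1000 × 0.8853 = 0.00089
  45–49: 5 × 0.0/1000 × 0.8754 = 0.00000
Sum = 3.48047
NRR = 0.489 × 3.48047 = 1.70195
NRR > 1, so each generation more than replaces itself.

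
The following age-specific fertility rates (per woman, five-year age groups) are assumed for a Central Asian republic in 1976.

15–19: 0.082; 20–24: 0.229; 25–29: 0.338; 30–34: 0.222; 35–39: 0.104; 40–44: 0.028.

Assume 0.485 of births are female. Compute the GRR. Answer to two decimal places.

Proportion female at birth = 0.485.
Sum of ASFRs = 0.082 + 0.229 + 0.338 + 0.222 + 0.104 + 0.028 = 1.003
TFR = 5 × 1.003 = 5.015
GRR = 0.485 × 5.015 = 2.43228

2.43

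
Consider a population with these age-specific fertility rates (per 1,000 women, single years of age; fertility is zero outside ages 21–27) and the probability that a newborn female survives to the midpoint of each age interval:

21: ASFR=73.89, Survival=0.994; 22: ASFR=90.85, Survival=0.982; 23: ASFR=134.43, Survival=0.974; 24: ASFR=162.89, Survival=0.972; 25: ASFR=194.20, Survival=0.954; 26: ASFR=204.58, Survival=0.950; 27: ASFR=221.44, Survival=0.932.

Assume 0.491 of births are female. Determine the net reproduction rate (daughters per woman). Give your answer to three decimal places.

0.510

Proportion female at birth = 0.491.
Each age group contributes 1 × ASFR × survival:
  21: 1 × 73.89/1000 × 0.994 = 0.07345
  22: 1 × 90.85/1000 × 0.982 = 0.08921
  23: 1 × 134.43/1000 × 0.974 = 0.13093
  24: 1 × 162.89/1000 × 0.972 = 0.15833
  25: 1 × 194.20/1000 × 0.954 = 0.18527
  26: 1 × 204.58/1000 × 0.950 = 0.19435
  27: 1 × 221.44/1000 × 0.932 = 0.20638
Sum = 1.03792
NRR = 0.491 × 1.03792 = 0.50962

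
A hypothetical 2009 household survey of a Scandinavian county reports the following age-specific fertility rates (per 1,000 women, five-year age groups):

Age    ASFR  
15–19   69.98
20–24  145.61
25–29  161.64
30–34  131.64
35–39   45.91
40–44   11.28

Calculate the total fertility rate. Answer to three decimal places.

2.830

Sum of ASFRs = 69.98 + 145.61 + 161.64 + 131.64 + 45.91 + 11.28 = 566.06
TFR = 5 × 566.06 / 1000 = 2.8303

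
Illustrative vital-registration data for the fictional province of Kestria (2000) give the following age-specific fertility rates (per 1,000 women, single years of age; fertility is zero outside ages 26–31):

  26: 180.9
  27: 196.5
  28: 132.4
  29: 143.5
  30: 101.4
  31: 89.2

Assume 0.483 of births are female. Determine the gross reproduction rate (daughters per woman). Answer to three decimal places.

0.408

Proportion female at birth = 0.483.
Sum of ASFRs = 180.9 + 196.5 + 132.4 + 143.5 + 101.4 + 89.2 = 843.9
TFR = 843.9 / 1000 = 0.8439
GRR = 0.483 × 0.8439 = 0.40760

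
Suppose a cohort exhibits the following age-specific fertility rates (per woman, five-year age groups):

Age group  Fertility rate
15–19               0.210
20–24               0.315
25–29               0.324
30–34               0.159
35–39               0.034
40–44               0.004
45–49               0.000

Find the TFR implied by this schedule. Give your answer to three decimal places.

Sum of ASFRs = 0.210 + 0.315 + 0.324 + 0.159 + 0.034 + 0.004 + 0.000 = 1.046
TFR = 5 × 1.046 = 5.23

5.230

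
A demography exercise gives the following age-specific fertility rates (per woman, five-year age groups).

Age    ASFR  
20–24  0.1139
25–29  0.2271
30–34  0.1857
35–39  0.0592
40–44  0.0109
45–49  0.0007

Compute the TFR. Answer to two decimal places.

Sum of ASFRs = 0.1139 + 0.2271 + 0.1857 + 0.0592 + 0.0109 + 0.0007 = 0.5975
TFR = 5 × 0.5975 = 2.9875

2.99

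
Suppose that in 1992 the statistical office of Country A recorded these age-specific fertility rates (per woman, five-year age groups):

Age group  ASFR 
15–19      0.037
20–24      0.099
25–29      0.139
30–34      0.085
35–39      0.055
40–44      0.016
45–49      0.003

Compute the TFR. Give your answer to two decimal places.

2.17

Sum of ASFRs = 0.037 + 0.099 + 0.139 + 0.085 + 0.055 + 0.016 + 0.003 = 0.434
TFR = 5 × 0.434 = 2.17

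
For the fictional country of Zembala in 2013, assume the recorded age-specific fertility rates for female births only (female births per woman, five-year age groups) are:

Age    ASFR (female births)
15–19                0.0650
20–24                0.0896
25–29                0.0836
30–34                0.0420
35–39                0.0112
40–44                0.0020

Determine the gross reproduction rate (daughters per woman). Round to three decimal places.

1.467

Sum of female ASFRs = 0.0650 + 0.0896 + 0.0836 + 0.0420 + 0.0112 + 0.0020 = 0.2934
GRR = 5 × 0.2934 = 1.467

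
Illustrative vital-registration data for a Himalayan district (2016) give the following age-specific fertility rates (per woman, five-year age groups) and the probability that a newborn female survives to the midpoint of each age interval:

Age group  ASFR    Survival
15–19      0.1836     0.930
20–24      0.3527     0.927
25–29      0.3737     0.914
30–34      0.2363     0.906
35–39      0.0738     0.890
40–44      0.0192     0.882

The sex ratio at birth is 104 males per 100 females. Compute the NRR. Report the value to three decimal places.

Proportion female at birth = 100 / (100 + 104) = 0.49020.
Each age group contributes 5 × ASFR × survival:
  15–19: 5 × 0.1836 × 0.930 = 0.85374
  20–24: 5 × 0.3527 × 0.927 = 1.63476
  25–29: 5 × 0.3737 × 0.914 = 1.70781
  30–34: 5 × 0.2363 × 0.906 = 1.07044
  35–39: 5 × 0.0738 × 0.890 = 0.32841
  40–44: 5 × 0.0192 × 0.882 = 0.08467
Sum = 5.67983
NRR = 0.49020 × 5.67983 = 2.78425

2.784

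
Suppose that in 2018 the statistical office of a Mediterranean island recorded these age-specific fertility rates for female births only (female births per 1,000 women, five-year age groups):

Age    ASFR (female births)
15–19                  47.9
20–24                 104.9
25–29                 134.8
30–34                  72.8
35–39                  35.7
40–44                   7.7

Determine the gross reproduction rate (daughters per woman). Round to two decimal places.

2.02

Sum of female ASFRs = 47.9 + 104.9 + 134.8 + 72.8 + 35.7 + 7.7 = 403.8
GRR = 5 × 403.8 / 1000 = 2.019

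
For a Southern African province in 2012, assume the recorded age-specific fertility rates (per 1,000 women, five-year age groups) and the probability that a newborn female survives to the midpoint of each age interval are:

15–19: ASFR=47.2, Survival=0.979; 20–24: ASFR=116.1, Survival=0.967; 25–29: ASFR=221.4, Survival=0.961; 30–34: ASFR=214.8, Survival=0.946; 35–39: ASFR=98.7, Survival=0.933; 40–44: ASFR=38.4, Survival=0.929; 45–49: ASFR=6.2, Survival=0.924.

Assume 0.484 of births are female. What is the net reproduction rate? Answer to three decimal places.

Proportion female at birth = 0.484.
Each age group contributes 5 × ASFR × survival:
  15–19: 5 × 47.2/1000 × 0.979 = 0.23104
  20–24: 5 × 116.1/1000 × 0.967 = 0.56134
  25–29: 5 × 221.4/1000 × 0.961 = 1.06383
  30–34: 5 × 214.8/1000 × 0.946 = 1.01600
  35–39: 5 × 98.7/1000 × 0.933 = 0.46044
  40–44: 5 × 38.4/1000 × 0.929 = 0.17837
  45–49: 5 × 6.2/1000 × 0.924 = 0.02864
Sum = 3.53966
NRR = 0.484 × 3.53966 = 1.71320
With NRR above 1 the population is above replacement fertility.

1.713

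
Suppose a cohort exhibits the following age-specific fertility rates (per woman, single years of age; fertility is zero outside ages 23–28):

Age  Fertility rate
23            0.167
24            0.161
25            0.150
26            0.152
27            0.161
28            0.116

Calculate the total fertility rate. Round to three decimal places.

Sum of ASFRs = 0.167 + 0.161 + 0.150 + 0.152 + 0.161 + 0.116 = 0.907
TFR = 0.907

0.907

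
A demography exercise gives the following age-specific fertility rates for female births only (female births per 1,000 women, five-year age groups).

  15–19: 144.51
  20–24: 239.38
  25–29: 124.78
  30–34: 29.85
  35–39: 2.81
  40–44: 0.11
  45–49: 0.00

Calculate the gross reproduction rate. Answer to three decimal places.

Sum of female ASFRs = 144.51 + 239.38 + 124.78 + 29.85 + 2.81 + 0.11 + 0.00 = 541.44
GRR = 5 × 541.44 / 1000 = 2.7072

2.707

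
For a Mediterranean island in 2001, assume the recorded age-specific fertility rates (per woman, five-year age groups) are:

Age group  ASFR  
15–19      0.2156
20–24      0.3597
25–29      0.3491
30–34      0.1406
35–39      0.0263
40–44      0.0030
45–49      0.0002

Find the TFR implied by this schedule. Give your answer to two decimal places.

Sum of ASFRs = 0.2156 + 0.3597 + 0.3491 + 0.1406 + 0.0263 + 0.0030 + 0.0002 = 1.0945
TFR = 5 × 1.0945 = 5.4725

5.47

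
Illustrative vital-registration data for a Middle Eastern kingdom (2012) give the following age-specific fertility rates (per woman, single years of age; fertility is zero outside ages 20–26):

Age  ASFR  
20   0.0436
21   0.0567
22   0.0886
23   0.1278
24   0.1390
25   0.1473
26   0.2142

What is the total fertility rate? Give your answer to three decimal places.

Sum of ASFRs = 0.0436 + 0.0567 + 0.0886 + 0.1278 + 0.1390 + 0.1473 + 0.2142 = 0.8172
TFR = 0.8172

0.817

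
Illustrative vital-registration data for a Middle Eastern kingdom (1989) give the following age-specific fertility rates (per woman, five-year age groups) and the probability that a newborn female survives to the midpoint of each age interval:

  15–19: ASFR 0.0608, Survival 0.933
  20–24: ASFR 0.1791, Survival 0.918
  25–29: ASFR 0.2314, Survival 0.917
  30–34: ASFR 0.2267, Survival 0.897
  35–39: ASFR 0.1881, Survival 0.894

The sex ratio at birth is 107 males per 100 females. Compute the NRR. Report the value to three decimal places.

Proportion female at birth = 100 / (100 + 107) = 0.48309.
Per-age-group product (5 × ASFR × survival probability):
  15–19: 5 × 0.0608 × 0.933 = 0.28363
  20–24: 5 × 0.1791 × 0.918 = 0.82207
  25–29: 5 × 0.2314 × 0.917 = 1.06097
  30–34: 5 × 0.2267 × 0.897 = 1.01675
  35–39: 5 × 0.1881 × 0.894 = 0.84081
Sum = 4.02423
NRR = 0.48309 × 4.02423 = 1.94407
NRR > 1, so each generation more than replaces itself.

1.944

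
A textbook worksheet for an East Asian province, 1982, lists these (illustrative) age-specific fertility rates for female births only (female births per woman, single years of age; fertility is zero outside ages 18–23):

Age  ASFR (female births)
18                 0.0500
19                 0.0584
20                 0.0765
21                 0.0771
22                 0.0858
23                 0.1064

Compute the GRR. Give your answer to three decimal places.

Sum of female ASFRs = 0.0500 + 0.0584 + 0.0765 + 0.0771 + 0.0858 + 0.1064 = 0.4542
GRR = 0.4542

0.454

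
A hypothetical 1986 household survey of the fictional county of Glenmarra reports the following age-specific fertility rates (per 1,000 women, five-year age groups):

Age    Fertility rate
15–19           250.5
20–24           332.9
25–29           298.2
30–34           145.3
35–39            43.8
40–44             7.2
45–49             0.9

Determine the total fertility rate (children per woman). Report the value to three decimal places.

Sum of ASFRs = 250.5 + 332.9 + 298.2 + 145.3 + 43.8 + 7.2 + 0.9 = 1078.8
TFR = 5 × 1078.8 / 1000 = 5.394

5.394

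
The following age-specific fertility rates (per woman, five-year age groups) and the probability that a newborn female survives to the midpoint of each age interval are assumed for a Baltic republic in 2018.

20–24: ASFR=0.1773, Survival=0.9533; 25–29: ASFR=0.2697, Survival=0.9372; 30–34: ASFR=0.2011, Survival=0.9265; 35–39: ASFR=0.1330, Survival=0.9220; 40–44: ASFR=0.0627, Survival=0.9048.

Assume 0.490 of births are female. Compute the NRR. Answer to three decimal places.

1.929

Proportion female at birth = 0.490.
Survival-weighted fertility by age (5·fₓ·Sₓ):
  20–24: 5 × 0.1773 × 0.9533 = 0.84510
  25–29: 5 × 0.2697 × 0.9372 = 1.26381
  30–34: 5 × 0.2011 × 0.9265 = 0.93160
  35–39: 5 × 0.1330 × 0.9220 = 0.61313
  40–44: 5 × 0.0627 × 0.9048 = 0.28365
Sum = 3.93729
NRR = 0.490 × 3.93729 = 1.92927
With NRR above 1 the population is above replacement fertility.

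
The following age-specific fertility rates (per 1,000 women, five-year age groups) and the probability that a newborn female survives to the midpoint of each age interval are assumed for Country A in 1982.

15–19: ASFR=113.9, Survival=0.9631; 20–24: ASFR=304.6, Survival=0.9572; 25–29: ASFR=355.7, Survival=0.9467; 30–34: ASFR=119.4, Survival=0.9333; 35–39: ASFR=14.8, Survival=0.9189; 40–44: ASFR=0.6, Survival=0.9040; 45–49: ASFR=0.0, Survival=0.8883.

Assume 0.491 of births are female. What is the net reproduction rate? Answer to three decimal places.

2.120

Proportion female at birth = 0.491.
Survival-weighted fertility by age (5·fₓ·Sₓ):
  15–19: 5 × 113.9/1000 × 0.9631 = 0.54849
  20–24: 5 × 304.6/1000 × 0.9572 = 1.45782
  25–29: 5 × 355.7/1000 × 0.9467 = 1.68371
  30–34: 5 × 119.4/1000 × 0.9333 = 0.55718
  35–39: 5 × 14.8/1000 × 0.9189 = 0.06800
  40–44: 5 × 0.6/1000 × 0.9040 = 0.00271
  45–49: 5 × 0.0/1000 × 0.8883 = 0.00000
Sum = 4.31791
NRR = 0.491 × 4.31791 = 2.12009
With NRR above 1 the population is above replacement fertility.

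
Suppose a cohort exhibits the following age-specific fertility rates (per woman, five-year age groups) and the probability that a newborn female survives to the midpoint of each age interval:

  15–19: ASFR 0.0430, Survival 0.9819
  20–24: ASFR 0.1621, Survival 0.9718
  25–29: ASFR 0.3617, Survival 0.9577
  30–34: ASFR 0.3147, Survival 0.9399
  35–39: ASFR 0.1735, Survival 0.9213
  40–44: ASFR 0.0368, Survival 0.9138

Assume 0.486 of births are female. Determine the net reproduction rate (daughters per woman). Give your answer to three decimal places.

Proportion female at birth = 0.486.
Each age group contributes 5 × ASFR × survival:
  15–19: 5 × 0.0430 × 0.9819 = 0.21111
  20–24: 5 × 0.1621 × 0.9718 = 0.78764
  25–29: 5 × 0.3617 × 0.9577 = 1.73200
  30–34: 5 × 0.3147 × 0.9399 = 1.47893
  35–39: 5 × 0.1735 × 0.9213 = 0.79923
  40–44: 5 × 0.0368 × 0.9138 = 0.16814
Sum = 5.17705
NRR = 0.486 × 5.17705 = 2.51605
With NRR above 1 the population is above replacement fertility.

2.516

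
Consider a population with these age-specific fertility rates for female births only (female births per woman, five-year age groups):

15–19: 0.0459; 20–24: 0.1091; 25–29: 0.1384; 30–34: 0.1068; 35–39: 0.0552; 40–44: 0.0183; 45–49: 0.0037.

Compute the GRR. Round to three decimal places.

2.387

Sum of female ASFRs = 0.0459 + 0.1091 + 0.1384 + 0.1068 + 0.0552 + 0.0183 + 0.0037 = 0.4774
GRR = 5 × 0.4774 = 2.387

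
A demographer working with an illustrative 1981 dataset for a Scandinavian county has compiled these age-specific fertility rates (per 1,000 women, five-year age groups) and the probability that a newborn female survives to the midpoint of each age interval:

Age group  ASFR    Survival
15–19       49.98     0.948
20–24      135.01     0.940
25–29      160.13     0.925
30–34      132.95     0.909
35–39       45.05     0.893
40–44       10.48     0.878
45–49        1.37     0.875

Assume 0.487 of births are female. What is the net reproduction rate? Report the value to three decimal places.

Proportion female at birth = 0.487.
Survival-weighted fertility by age (5·fₓ·Sₓ):
  15–19: 5 × 49.98/1000 × 0.948 = 0.23691
  20–24: 5 × 135.01/1000 × 0.940 = 0.63455
  25–29: 5 × 160.13/1000 × 0.925 = 0.74060
  30–34: 5 × 132.95/1000 × 0.909 = 0.60426
  35–39: 5 × 45.05/1000 × 0.893 = 0.20115
  40–44: 5 × 10.48/1000 × 0.878 = 0.04601
  45–49: 5 × 1.37/1000 × 0.875 = 0.00599
Sum = 2.46947
NRR = 0.487 × 2.46947 = 1.20263

1.203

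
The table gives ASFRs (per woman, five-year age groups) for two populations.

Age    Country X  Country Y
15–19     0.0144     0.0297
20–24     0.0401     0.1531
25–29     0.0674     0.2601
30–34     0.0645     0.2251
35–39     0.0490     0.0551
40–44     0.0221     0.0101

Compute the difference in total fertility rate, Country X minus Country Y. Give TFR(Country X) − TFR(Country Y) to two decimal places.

Country X:
  Sum of ASFRs = 0.0144 + 0.0401 + 0.0674 + 0.0645 + 0.0490 + 0.0221 = 0.2575
  TFR = 5 × 0.2575 = 1.2875
Country Y:
  Sum of ASFRs = 0.0297 + 0.1531 + 0.2601 + 0.2251 + 0.0551 + 0.0101 = 0.7332
  TFR = 5 × 0.7332 = 3.666
Difference = 1.2875 − 3.666 = -2.3785

-2.38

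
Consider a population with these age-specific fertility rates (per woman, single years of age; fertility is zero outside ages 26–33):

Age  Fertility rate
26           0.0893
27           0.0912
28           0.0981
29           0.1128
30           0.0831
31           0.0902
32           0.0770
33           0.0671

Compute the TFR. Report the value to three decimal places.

0.709

Sum of ASFRs = 0.0893 + 0.0912 + 0.0981 + 0.1128 + 0.0831 + 0.0902 + 0.0770 + 0.0671 = 0.7088
TFR = 0.7088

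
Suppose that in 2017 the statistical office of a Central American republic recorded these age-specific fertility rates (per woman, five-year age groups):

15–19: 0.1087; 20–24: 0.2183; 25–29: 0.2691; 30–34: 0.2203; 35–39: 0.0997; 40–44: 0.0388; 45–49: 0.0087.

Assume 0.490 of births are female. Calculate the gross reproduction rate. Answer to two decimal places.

Proportion female at birth = 0.490.
Sum of ASFRs = 0.1087 + 0.2183 + 0.2691 + 0.2203 + 0.0997 + 0.0388 + 0.0087 = 0.9636
TFR = 5 × 0.9636 = 4.818
GRR = 0.490 × 4.818 = 2.36082

2.36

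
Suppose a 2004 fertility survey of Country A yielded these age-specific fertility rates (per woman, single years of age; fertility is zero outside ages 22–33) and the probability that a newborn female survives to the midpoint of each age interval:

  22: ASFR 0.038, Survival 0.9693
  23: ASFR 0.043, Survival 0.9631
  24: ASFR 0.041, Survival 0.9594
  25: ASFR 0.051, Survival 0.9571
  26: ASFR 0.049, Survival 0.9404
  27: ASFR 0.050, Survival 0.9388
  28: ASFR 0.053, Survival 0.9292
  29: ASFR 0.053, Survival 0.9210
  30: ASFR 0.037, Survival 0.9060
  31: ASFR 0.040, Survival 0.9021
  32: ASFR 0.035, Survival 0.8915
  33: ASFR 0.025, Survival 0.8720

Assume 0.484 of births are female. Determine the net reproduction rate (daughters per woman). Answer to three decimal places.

0.232

Proportion female at birth = 0.484.
Per-age-group product (1 × ASFR × survival probability):
  22: 1 × 0.038 × 0.9693 = 0.03683
  23: 1 × 0.043 × 0.9631 = 0.04141
  24: 1 × 0.041 × 0.9594 = 0.03934
  25: 1 × 0.051 × 0.9571 = 0.04881
  26: 1 × 0.049 × 0.9404 = 0.04608
  27: 1 × 0.050 × 0.9388 = 0.04694
  28: 1 × 0.053 × 0.9292 = 0.04925
  29: 1 × 0.053 × 0.9210 = 0.04881
  30: 1 × 0.037 × 0.9060 = 0.03352
  31: 1 × 0.040 × 0.9021 = 0.03608
  32: 1 × 0.035 × 0.8915 = 0.03120
  33: 1 × 0.025 × 0.8720 = 0.02180
Sum = 0.48007
NRR = 0.484 × 0.48007 = 0.23235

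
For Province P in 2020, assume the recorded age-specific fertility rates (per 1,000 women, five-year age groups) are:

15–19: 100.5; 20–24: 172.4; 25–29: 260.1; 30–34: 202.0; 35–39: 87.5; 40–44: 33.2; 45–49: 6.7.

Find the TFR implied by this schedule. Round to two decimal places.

4.31

Sum of ASFRs = 100.5 + 172.4 + 260.1 + 202.0 + 87.5 + 33.2 + 6.7 = 862.4
TFR = 5 × 862.4 / 1000 = 4.312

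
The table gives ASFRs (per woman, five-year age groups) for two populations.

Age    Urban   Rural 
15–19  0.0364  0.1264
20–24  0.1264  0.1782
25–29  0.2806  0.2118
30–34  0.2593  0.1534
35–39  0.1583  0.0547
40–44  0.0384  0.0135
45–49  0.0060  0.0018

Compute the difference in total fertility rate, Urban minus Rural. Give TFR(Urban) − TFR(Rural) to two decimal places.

0.83

Urban:
  Sum of ASFRs = 0.0364 + 0.1264 + 0.2806 + 0.2593 + 0.1583 + 0.0384 + 0.0060 = 0.9054
  TFR = 5 × 0.9054 = 4.527
Rural:
  Sum of ASFRs = 0.1264 + 0.1782 + 0.2118 + 0.1534 + 0.0547 + 0.0135 + 0.0018 = 0.7398
  TFR = 5 × 0.7398 = 3.699
Difference = 4.527 − 3.699 = 0.828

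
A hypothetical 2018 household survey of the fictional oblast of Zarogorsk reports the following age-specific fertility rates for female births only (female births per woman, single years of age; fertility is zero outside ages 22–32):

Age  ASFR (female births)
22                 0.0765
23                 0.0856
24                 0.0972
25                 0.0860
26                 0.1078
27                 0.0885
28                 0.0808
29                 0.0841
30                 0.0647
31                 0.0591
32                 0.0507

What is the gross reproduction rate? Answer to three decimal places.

0.881

Sum of female ASFRs = 0.0765 + 0.0856 + 0.0972 + 0.0860 + 0.1078 + 0.0885 + 0.0808 + 0.0841 + 0.0647 + 0.0591 + 0.0507 = 0.8810
GRR = 0.881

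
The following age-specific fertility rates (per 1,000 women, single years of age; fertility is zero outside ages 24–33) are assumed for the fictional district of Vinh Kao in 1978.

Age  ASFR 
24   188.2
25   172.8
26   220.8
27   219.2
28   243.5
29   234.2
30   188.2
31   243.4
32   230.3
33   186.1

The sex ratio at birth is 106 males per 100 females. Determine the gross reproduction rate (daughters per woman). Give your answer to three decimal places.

Proportion female at birth = 100 / (100 + 106) = 0.48544.
Sum of ASFRs = 188.2 + 172.8 + 220.8 + 219.2 + 243.5 + 234.2 + 188.2 + 243.4 + 230.3 + 186.1 = 2126.7
TFR = 2126.7 / 1000 = 2.1267
GRR = 0.48544 × 2.1267 = 1.03239

1.032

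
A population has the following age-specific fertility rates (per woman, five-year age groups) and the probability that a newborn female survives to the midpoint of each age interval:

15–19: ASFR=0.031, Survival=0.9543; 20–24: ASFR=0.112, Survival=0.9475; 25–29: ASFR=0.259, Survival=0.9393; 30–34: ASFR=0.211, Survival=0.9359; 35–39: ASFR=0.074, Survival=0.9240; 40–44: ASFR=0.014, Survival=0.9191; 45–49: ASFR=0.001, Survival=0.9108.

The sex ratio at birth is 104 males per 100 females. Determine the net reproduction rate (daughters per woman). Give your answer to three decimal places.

Proportion female at birth = 100 / (100 + 104) = 0.49020.
Per-age-group product (5 × ASFR × survival probability):
  15–19: 5 × 0.031 × 0.9543 = 0.14792
  20–24: 5 × 0.112 × 0.9475 = 0.53060
  25–29: 5 × 0.259 × 0.9393 = 1.21639
  30–34: 5 × 0.211 × 0.9359 = 0.98737
  35–39: 5 × 0.074 × 0.9240 = 0.34188
  40–44: 5 × 0.014 × 0.9191 = 0.06434
  45–49: 5 × 0.001 × 0.9108 = 0.00455
Sum = 3.29305
NRR = 0.49020 × 3.29305 = 1.61425

1.614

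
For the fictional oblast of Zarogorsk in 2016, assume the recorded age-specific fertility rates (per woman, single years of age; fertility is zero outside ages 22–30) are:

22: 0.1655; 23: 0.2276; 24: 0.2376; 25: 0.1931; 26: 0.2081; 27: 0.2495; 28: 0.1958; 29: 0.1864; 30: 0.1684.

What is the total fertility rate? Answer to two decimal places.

1.83

Sum of ASFRs = 0.1655 + 0.2276 + 0.2376 + 0.1931 + 0.2081 + 0.2495 + 0.1958 + 0.1864 + 0.1684 = 1.8320
TFR = 1.832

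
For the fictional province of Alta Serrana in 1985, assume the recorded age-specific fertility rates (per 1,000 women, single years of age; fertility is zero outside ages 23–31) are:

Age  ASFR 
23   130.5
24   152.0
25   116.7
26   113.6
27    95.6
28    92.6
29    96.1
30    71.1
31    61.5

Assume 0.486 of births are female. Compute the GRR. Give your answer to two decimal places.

Proportion female at birth = 0.486.
Sum of ASFRs = 130.5 + 152.0 + 116.7 + 113.6 + 95.6 + 92.6 + 96.1 + 71.1 + 61.5 = 929.7
TFR = 929.7 / 1000 = 0.9297
GRR = 0.486 × 0.9297 = 0.45183

0.45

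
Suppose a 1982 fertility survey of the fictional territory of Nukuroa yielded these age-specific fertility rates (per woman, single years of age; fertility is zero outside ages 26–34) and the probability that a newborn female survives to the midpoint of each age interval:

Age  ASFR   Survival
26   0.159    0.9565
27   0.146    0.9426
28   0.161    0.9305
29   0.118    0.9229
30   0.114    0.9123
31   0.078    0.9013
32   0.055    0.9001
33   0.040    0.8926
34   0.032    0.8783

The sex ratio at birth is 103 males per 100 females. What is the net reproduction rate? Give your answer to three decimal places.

0.412

Proportion female at birth = 100 / (100 + 103) = 0.49261.
Each age group contributes 1 × ASFR × survival:
  26: 1 × 0.159 × 0.9565 = 0.15208
  27: 1 × 0.146 × 0.9426 = 0.13762
  28: 1 × 0.161 × 0.9305 = 0.14981
  29: 1 × 0.118 × 0.9229 = 0.10890
  30: 1 × 0.114 × 0.9123 = 0.10400
  31: 1 × 0.078 × 0.9013 = 0.07030
  32: 1 × 0.055 × 0.9001 = 0.04951
  33: 1 × 0.040 × 0.8926 = 0.03570
  34: 1 × 0.032 × 0.8783 = 0.02811
Sum = 0.83603
NRR = 0.49261 × 0.83603 = 0.41184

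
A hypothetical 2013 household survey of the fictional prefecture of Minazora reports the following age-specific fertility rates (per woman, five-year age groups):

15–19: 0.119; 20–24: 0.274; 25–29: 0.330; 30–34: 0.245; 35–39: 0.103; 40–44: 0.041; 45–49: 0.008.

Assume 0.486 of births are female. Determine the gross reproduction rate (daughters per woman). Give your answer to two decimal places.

Proportion female at birth = 0.486.
Sum of ASFRs = 0.119 + 0.274 + 0.330 + 0.245 + 0.103 + 0.041 + 0.008 = 1.120
TFR = 5 × 1.120 = 5.6
GRR = 0.486 × 5.6 = 2.72160

2.72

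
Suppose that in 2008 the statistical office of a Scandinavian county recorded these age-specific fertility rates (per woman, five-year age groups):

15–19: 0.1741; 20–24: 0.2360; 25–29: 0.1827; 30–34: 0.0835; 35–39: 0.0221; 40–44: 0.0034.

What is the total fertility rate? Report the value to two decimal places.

Sum of ASFRs = 0.1741 + 0.2360 + 0.1827 + 0.0835 + 0.0221 + 0.0034 = 0.7018
TFR = 5 × 0.7018 = 3.509

3.51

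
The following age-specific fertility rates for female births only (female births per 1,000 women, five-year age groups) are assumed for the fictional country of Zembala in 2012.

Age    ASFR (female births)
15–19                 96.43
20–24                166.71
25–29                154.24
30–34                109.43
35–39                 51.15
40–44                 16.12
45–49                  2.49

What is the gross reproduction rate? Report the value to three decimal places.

Sum of female ASFRs = 96.43 + 166.71 + 154.24 + 109.43 + 51.15 + 16.12 + 2.49 = 596.57
GRR = 5 × 596.57 / 1000 = 2.98285

2.983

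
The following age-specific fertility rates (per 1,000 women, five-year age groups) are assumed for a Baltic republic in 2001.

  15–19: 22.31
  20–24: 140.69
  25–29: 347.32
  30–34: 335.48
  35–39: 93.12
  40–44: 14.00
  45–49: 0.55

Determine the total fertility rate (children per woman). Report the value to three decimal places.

Sum of ASFRs = 22.31 + 140.69 + 347.32 + 335.48 + 93.12 + 14.00 + 0.55 = 953.47
TFR = 5 × 953.47 / 1000 = 4.76735

4.767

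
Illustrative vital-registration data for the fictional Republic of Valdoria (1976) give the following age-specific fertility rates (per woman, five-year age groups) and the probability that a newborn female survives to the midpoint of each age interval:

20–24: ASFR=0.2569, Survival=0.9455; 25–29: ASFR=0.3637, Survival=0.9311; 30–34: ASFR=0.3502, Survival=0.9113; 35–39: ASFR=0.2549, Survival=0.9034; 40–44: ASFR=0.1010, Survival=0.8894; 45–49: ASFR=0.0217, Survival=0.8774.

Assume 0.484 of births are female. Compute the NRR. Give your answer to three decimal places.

3.000

Proportion female at birth = 0.484.
Per-age-group product (5 × ASFR × survival probability):
  20–24: 5 × 0.2569 × 0.9455 = 1.21449
  25–29: 5 × 0.3637 × 0.9311 = 1.69321
  30–34: 5 × 0.3502 × 0.9113 = 1.59569
  35–39: 5 × 0.2549 × 0.9034 = 1.15138
  40–44: 5 × 0.1010 × 0.8894 = 0.44915
  45–49: 5 × 0.0217 × 0.8774 = 0.09520
Sum = 6.19912
NRR = 0.484 × 6.19912 = 3.00037
With NRR above 1 the population is above replacement fertility.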